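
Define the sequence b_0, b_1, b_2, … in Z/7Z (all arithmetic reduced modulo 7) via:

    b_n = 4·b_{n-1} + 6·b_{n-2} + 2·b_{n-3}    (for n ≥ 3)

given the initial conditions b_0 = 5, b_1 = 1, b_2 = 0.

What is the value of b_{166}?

2

b_3 = 4·0 + 6·1 + 2·5 = 2
b_4 = 4·2 + 6·0 + 2·1 = 3
b_5 = 4·3 + 6·2 + 2·0 = 3
b_6 = 4·3 + 6·3 + 2·2 = 6
b_7 = 4·6 + 6·3 + 2·3 = 6
b_8 = 4·6 + 6·6 + 2·3 = 3
b_9 = 4·3 + 6·6 + 2·6 = 4
b_10 = 4·4 + 6·3 + 2·6 = 4
b_11 = 4·4 + 6·4 + 2·3 = 4
b_12 = 4·4 + 6·4 + 2·4 = 6
b_13 = 4·6 + 6·4 + 2·4 = 0
b_14 = 4·0 + 6·6 + 2·4 = 2
b_15 = 4·2 + 6·0 + 2·6 = 6
b_16 = 4·6 + 6·2 + 2·0 = 1
b_17 = 4·1 + 6·6 + 2·2 = 2
b_18 = 4·2 + 6·1 + 2·6 = 5
b_19 = 4·5 + 6·2 + 2·1 = 6
b_20 = 4·6 + 6·5 + 2·2 = 2
b_21 = 4·2 + 6·6 + 2·5 = 5
b_22 = 4·5 + 6·2 + 2·6 = 2
b_23 = 4·2 + 6·5 + 2·2 = 0
b_24 = 4·0 + 6·2 + 2·5 = 1
b_25 = 4·1 + 6·0 + 2·2 = 1
b_26 = 4·1 + 6·1 + 2·0 = 3
b_27 = 4·3 + 6·1 + 2·1 = 6
b_28 = 4·6 + 6·3 + 2·1 = 2
b_29 = 4·2 + 6·6 + 2·3 = 1
b_30 = 4·1 + 6·2 + 2·6 = 0
b_31 = 4·0 + 6·1 + 2·2 = 3
b_32 = 4·3 + 6·0 + 2·1 = 0
b_33 = 4·0 + 6·3 + 2·0 = 4
b_34 = 4·4 + 6·0 + 2·3 = 1
b_35 = 4·1 + 6·4 + 2·0 = 0
b_36 = 4·0 + 6·1 + 2·4 = 0
b_37 = 4·0 + 6·0 + 2·1 = 2
b_38 = 4·2 + 6·0 + 2·0 = 1
b_39 = 4·1 + 6·2 + 2·0 = 2
b_40 = 4·2 + 6·1 + 2·2 = 4
b_41 = 4·4 + 6·2 + 2·1 = 2
b_42 = 4·2 + 6·4 + 2·2 = 1
b_43 = 4·1 + 6·2 + 2·4 = 3
b_44 = 4·3 + 6·1 + 2·2 = 1
b_45 = 4·1 + 6·3 + 2·1 = 3
b_46 = 4·3 + 6·1 + 2·3 = 3
b_47 = 4·3 + 6·3 + 2·1 = 4
b_48 = 4·4 + 6·3 + 2·3 = 5
b_49 = 4·5 + 6·4 + 2·3 = 1
b_50 = 4·1 + 6·5 + 2·4 = 0
(b_48, b_49, b_50) = (5, 1, 0) = (b_0, b_1, b_2), so the sequence has period 48.
166 ≡ 22 (mod 48), hence b_166 = b_22 = 2.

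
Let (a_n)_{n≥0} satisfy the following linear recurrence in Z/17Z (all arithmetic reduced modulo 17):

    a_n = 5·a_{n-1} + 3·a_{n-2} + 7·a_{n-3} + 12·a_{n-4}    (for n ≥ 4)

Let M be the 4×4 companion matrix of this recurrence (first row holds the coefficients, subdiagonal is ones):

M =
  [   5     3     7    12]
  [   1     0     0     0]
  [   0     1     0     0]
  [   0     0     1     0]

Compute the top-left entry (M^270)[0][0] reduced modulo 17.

(M^270)[0][0] is the top entry after applying M 270 times to the unit state (1, 0, 0, 0). Equivalently it is h_{273} for the auxiliary sequence (h_n) obeying the same recurrence with h_3 = 1 and h_i = 0 for 0 ≤ i < 3:
h_4 = 5·1 + 3·0 + 7·0 + 12·0 = 5
h_5 = 5·5 + 3·1 + 7·0 + 12·0 = 11
h_6 = 5·11 + 3·5 + 7·1 + 12·0 = 9
h_7 = 5·9 + 3·11 + 7·5 + 12·1 = 6
h_8 = 5·6 + 3·9 + 7·11 + 12·5 = 7
h_9 = 5·7 + 3·6 + 7·9 + 12·11 = 10
Continuing the recurrence:
  h_10 = 0;  h_11 = 15;  h_12 = 8;  h_13 = 1;  h_14 = 15;  h_15 = 8
  h_16 = 1;  h_17 = 10;  h_18 = 0;  h_19 = 14;  h_20 = 16;  h_21 = 4
  h_22 = 13;  h_23 = 0;  h_24 = 4;  h_25 = 6;  h_26 = 11;  h_27 = 16
  h_28 = 16;  h_29 = 5;  h_30 = 11;  h_31 = 0;  h_32 = 5;  h_33 = 9
  h_34 = 5;  h_35 = 2;  h_36 = 12;  h_37 = 5;  h_38 = 16;  h_39 = 16
  h_40 = 1;  h_41 = 4;  h_42 = 4;  h_43 = 10;  h_44 = 0;  h_45 = 4
  h_46 = 2;  h_47 = 6;  h_48 = 13;  h_49 = 9;  h_50 = 14;  h_51 = 5
  h_52 = 14;  h_53 = 2;  h_54 = 0;  h_55 = 11;  h_56 = 16;  h_57 = 1
  h_58 = 11;  h_59 = 13;  h_60 = 8;  h_61 = 15;  h_62 = 16;  h_63 = 14
  h_64 = 13;  h_65 = 8;  h_66 = 12;  h_67 = 3;  h_68 = 8;  h_69 = 8
  h_70 = 8;  h_71 = 3;  h_72 = 4;  h_73 = 11;  h_74 = 14;  h_75 = 14
  h_76 = 16;  h_77 = 12;  h_78 = 0;  h_79 = 10;  h_80 = 3;  h_81 = 2
  h_82 = 4;  h_83 = 14;  h_84 = 13;  h_85 = 6;  h_86 = 11;  h_87 = 9
  h_88 = 4;  h_89 = 9;  h_90 = 14;  h_91 = 12;  h_92 = 9;  h_93 = 15
  h_94 = 14;  h_95 = 16;  h_96 = 12;  h_97 = 12;  h_98 = 2;  h_99 = 16
  h_100 = 8;  h_101 = 8;  h_102 = 13;  h_103 = 14;  h_104 = 6;  h_105 = 4
  h_106 = 3;  h_107 = 16;  h_108 = 2;  h_109 = 8;  h_110 = 7;  h_111 = 10
  h_112 = 15;  h_113 = 12;  h_114 = 4;  h_115 = 9;  h_116 = 15;  h_117 = 2
  h_118 = 13;  h_119 = 12;  h_120 = 4;  h_121 = 1;  h_122 = 2;  h_123 = 15
  h_124 = 0;  h_125 = 3;  h_126 = 8;  h_127 = 8;  h_128 = 0;  h_129 = 14
  h_130 = 1;  h_131 = 7;  h_132 = 0;  h_133 = 9;  h_134 = 4;  h_135 = 12
  h_136 = 16;  h_137 = 14;  h_138 = 12;  h_139 = 1;  h_140 = 8;  h_141 = 6
  h_142 = 1;  h_143 = 6;  h_144 = 1;  h_145 = 0;  h_146 = 6;  h_147 = 7
  h_148 = 14;  h_149 = 14;  h_150 = 12;  h_151 = 12;  h_152 = 5;  h_153 = 7
  h_154 = 6;  h_155 = 9;  h_156 = 2;  h_157 = 10;  h_158 = 4;  h_159 = 2
  h_160 = 14;  h_161 = 3;  h_162 = 0;  h_163 = 12;  h_164 = 11;  h_165 = 8
  h_166 = 4;  h_167 = 10;  h_168 = 12;  h_169 = 10;  h_170 = 0;  h_171 = 13
  h_172 = 7;  h_173 = 7;  h_174 = 11;  h_175 = 9;  h_176 = 7;  h_177 = 2
  h_178 = 5;  h_179 = 1;  h_180 = 16;  h_181 = 6;  h_182 = 9;  h_183 = 0
  h_184 = 6;  h_185 = 12;  h_186 = 16;  h_187 = 5;  h_188 = 8;  h_189 = 5
  h_190 = 4;  h_191 = 15;  h_192 = 14;  h_193 = 16;  h_194 = 3;  h_195 = 1
  h_196 = 5;  h_197 = 3;  h_198 = 5;  h_199 = 13;  h_200 = 8;  h_201 = 14
  h_202 = 7;  h_203 = 0;  h_204 = 11;  h_205 = 0;  h_206 = 15;  h_207 = 16
  h_208 = 2;  h_209 = 10;  h_210 = 8;  h_211 = 4;  h_212 = 2;  h_213 = 11
  h_214 = 15;  h_215 = 0;  h_216 = 10;  h_217 = 15;  h_218 = 13;  h_219 = 10
  h_220 = 8;  h_221 = 1;  h_222 = 0;  h_223 = 9;  h_224 = 12;  h_225 = 14
  h_226 = 16;  h_227 = 8;  h_228 = 7;  h_229 = 16;  h_230 = 9;  h_231 = 0
  h_232 = 2;  h_233 = 10;  h_234 = 11;  h_235 = 14;  h_236 = 10;  h_237 = 0
  h_238 = 5;  h_239 = 8;  h_240 = 5;  h_241 = 16;  h_242 = 7;  h_243 = 10
  h_244 = 5;  h_245 = 7;  h_246 = 0;  h_247 = 6;  h_248 = 3;  h_249 = 15
  h_250 = 7;  h_251 = 3;  h_252 = 7;  h_253 = 1;  h_254 = 12;  h_255 = 12
  h_256 = 0;  h_257 = 13;  h_258 = 4;  h_259 = 16;  h_260 = 13;  h_261 = 8
  h_262 = 1;  h_263 = 6;  h_264 = 7;  h_265 = 3;  h_266 = 5;  h_267 = 2
  h_268 = 11;  h_269 = 13;  h_270 = 2;  h_271 = 14
h_272 = 5·14 + 3·2 + 7·13 + 12·11 = 10
h_273 = 5·10 + 3·14 + 7·2 + 12·13 = 7

7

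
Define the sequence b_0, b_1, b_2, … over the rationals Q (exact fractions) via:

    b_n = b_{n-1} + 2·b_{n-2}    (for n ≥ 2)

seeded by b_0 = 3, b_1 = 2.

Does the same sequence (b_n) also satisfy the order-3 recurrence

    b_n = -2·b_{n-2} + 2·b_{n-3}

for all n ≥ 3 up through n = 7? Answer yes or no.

no

Terms b_0..b_7: 3, 2, 8, 12, 28, 52, 108, 212
n=3: candidate gives 2, actual b_3 = 12 ✗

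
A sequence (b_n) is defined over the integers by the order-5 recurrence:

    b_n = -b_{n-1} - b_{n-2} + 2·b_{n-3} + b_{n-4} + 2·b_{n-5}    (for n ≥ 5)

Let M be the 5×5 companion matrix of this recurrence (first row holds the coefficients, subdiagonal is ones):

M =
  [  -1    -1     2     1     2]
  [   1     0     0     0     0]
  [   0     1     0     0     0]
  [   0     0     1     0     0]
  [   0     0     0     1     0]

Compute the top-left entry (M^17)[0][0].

(M^17)[0][0] is the top entry after applying M 17 times to the unit state (1, 0, 0, 0, 0). Equivalently it is h_{21} for the auxiliary sequence (h_n) obeying the same recurrence with h_4 = 1 and h_i = 0 for 0 ≤ i < 4:
h_5 = -1·1 + -1·0 + 2·0 + 1·0 + 2·0 = -1
h_6 = -1·-1 + -1·1 + 2·0 + 1·0 + 2·0 = 0
h_7 = -1·0 + -1·-1 + 2·1 + 1·0 + 2·0 = 3
h_8 = -1·3 + -1·0 + 2·-1 + 1·1 + 2·0 = -4
h_9 = -1·-4 + -1·3 + 2·0 + 1·-1 + 2·1 = 2
h_10 = -1·2 + -1·-4 + 2·3 + 1·0 + 2·-1 = 6
h_11 = -1·6 + -1·2 + 2·-4 + 1·3 + 2·0 = -13
h_12 = -1·-13 + -1·6 + 2·2 + 1·-4 + 2·3 = 13
h_13 = -1·13 + -1·-13 + 2·6 + 1·2 + 2·-4 = 6
h_14 = -1·6 + -1·13 + 2·-13 + 1·6 + 2·2 = -35
h_15 = -1·-35 + -1·6 + 2·13 + 1·-13 + 2·6 = 54
h_16 = -1·54 + -1·-35 + 2·6 + 1·13 + 2·-13 = -20
h_17 = -1·-20 + -1·54 + 2·-35 + 1·6 + 2·13 = -72
h_18 = -1·-72 + -1·-20 + 2·54 + 1·-35 + 2·6 = 177
h_19 = -1·177 + -1·-72 + 2·-20 + 1·54 + 2·-35 = -161
h_20 = -1·-161 + -1·177 + 2·-72 + 1·-20 + 2·54 = -72
h_21 = -1·-72 + -1·-161 + 2·177 + 1·-72 + 2·-20 = 475

475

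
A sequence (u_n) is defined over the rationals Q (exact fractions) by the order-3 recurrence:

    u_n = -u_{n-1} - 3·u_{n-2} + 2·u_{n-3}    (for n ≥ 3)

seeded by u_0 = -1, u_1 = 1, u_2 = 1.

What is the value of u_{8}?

149

u_3 = -1·1 + -3·1 + 2·-1 = -6
u_4 = -1·-6 + -3·1 + 2·1 = 5
u_5 = -1·5 + -3·-6 + 2·1 = 15
u_6 = -1·15 + -3·5 + 2·-6 = -42
u_7 = -1·-42 + -3·15 + 2·5 = 7
u_8 = -1·7 + -3·-42 + 2·15 = 149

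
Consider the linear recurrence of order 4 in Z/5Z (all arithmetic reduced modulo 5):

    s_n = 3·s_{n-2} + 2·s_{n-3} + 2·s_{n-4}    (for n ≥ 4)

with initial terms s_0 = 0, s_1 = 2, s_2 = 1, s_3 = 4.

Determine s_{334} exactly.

0

s_4 = 0·4 + 3·1 + 2·2 + 2·0 = 2
s_5 = 0·2 + 3·4 + 2·1 + 2·2 = 3
s_6 = 0·3 + 3·2 + 2·4 + 2·1 = 1
s_7 = 0·1 + 3·3 + 2·2 + 2·4 = 1
s_8 = 0·1 + 3·1 + 2·3 + 2·2 = 3
s_9 = 0·3 + 3·1 + 2·1 + 2·3 = 1
Continuing the recurrence:
  s_10 = 3;  s_11 = 1;  s_12 = 2;  s_13 = 1;  s_14 = 4;  s_15 = 4
  s_16 = 3;  s_17 = 2;  s_18 = 0;  s_19 = 0;  s_20 = 0;  s_21 = 4
  s_22 = 0;  s_23 = 2;  s_24 = 3;  s_25 = 4;  s_26 = 3;  s_27 = 2
  s_28 = 3;  s_29 = 0;  s_30 = 4;  s_31 = 0;  s_32 = 3;  s_33 = 3
  s_34 = 2;  s_35 = 0;  s_36 = 3;  s_37 = 0;  s_38 = 3;  s_39 = 1
  s_40 = 0;  s_41 = 4;  s_42 = 3;  s_43 = 4;  s_44 = 2;  s_45 = 1
  s_46 = 0;  s_47 = 0;  s_48 = 1;  s_49 = 2;  s_50 = 3;  s_51 = 3
  s_52 = 0;  s_53 = 4;  s_54 = 2;  s_55 = 3;  s_56 = 4;  s_57 = 1
  s_58 = 2;  s_59 = 2;  s_60 = 1;  s_61 = 2;  s_62 = 1;  s_63 = 2
  s_64 = 4;  s_65 = 2;  s_66 = 3;  s_67 = 3;  s_68 = 1;  s_69 = 4
  s_70 = 0;  s_71 = 0;  s_72 = 0;  s_73 = 3;  s_74 = 0;  s_75 = 4
  s_76 = 1;  s_77 = 3;  s_78 = 1;  s_79 = 4;  s_80 = 1;  s_81 = 0
  s_82 = 3;  s_83 = 0;  s_84 = 1;  s_85 = 1;  s_86 = 4;  s_87 = 0
  s_88 = 1;  s_89 = 0;  s_90 = 1;  s_91 = 2;  s_92 = 0;  s_93 = 3
  s_94 = 1;  s_95 = 3;  s_96 = 4;  s_97 = 2;  s_98 = 0;  s_99 = 0
  s_100 = 2;  s_101 = 4;  s_102 = 1;  s_103 = 1;  s_104 = 0;  s_105 = 3
  s_106 = 4;  s_107 = 1;  s_108 = 3;  s_109 = 2;  s_110 = 4;  s_111 = 4
  s_112 = 2;  s_113 = 4;  s_114 = 2;  s_115 = 4;  s_116 = 3;  s_117 = 4
  s_118 = 1;  s_119 = 1;  s_120 = 2;  s_121 = 3;  s_122 = 0;  s_123 = 0
  s_124 = 0;  s_125 = 1;  s_126 = 0;  s_127 = 3;  s_128 = 2;  s_129 = 1
  s_130 = 2;  s_131 = 3;  s_132 = 2;  s_133 = 0;  s_134 = 1;  s_135 = 0
  s_136 = 2;  s_137 = 2;  s_138 = 3;  s_139 = 0;  s_140 = 2;  s_141 = 0
  s_142 = 2;  s_143 = 4;  s_144 = 0;  s_145 = 1;  s_146 = 2;  s_147 = 1
  s_148 = 3;  s_149 = 4;  s_150 = 0;  s_151 = 0;  s_152 = 4;  s_153 = 3
  s_154 = 2;  s_155 = 2;  s_156 = 0;  s_157 = 1;  s_158 = 3;  s_159 = 2
  s_160 = 1;  s_161 = 4;  s_162 = 3;  s_163 = 3;  s_164 = 4;  s_165 = 3
  s_166 = 4;  s_167 = 3;  s_168 = 1;  s_169 = 3;  s_170 = 2;  s_171 = 2
  s_172 = 4;  s_173 = 1;  s_174 = 0;  s_175 = 0;  s_176 = 0;  s_177 = 2
  s_178 = 0;  s_179 = 1;  s_180 = 4;  s_181 = 2;  s_182 = 4;  s_183 = 1
  s_184 = 4;  s_185 = 0;  s_186 = 2;  s_187 = 0;  s_188 = 4;  s_189 = 4
  s_190 = 1;  s_191 = 0;  s_192 = 4;  s_193 = 0;  s_194 = 4;  s_195 = 3
  s_196 = 0;  s_197 = 2;  s_198 = 4;  s_199 = 2;  s_200 = 1;  s_201 = 3
  s_202 = 0;  s_203 = 0;  s_204 = 3;  s_205 = 1;  s_206 = 4;  s_207 = 4
  s_208 = 0;  s_209 = 2;  s_210 = 1;  s_211 = 4;  s_212 = 2;  s_213 = 3
  s_214 = 1;  s_215 = 1;  s_216 = 3;  s_217 = 1;  s_218 = 3;  s_219 = 1
  s_220 = 2;  s_221 = 1;  s_222 = 4;  s_223 = 4;  s_224 = 3;  s_225 = 2
  s_226 = 0;  s_227 = 0;  s_228 = 0;  s_229 = 4;  s_230 = 0;  s_231 = 2
  s_232 = 3;  s_233 = 4;  s_234 = 3;  s_235 = 2;  s_236 = 3;  s_237 = 0
  s_238 = 4;  s_239 = 0;  s_240 = 3;  s_241 = 3;  s_242 = 2;  s_243 = 0
  s_244 = 3;  s_245 = 0;  s_246 = 3;  s_247 = 1;  s_248 = 0;  s_249 = 4
  s_250 = 3;  s_251 = 4;  s_252 = 2;  s_253 = 1;  s_254 = 0;  s_255 = 0
  s_256 = 1;  s_257 = 2;  s_258 = 3;  s_259 = 3;  s_260 = 0;  s_261 = 4
  s_262 = 2;  s_263 = 3;  s_264 = 4;  s_265 = 1;  s_266 = 2;  s_267 = 2
  s_268 = 1;  s_269 = 2;  s_270 = 1;  s_271 = 2;  s_272 = 4;  s_273 = 2
  s_274 = 3;  s_275 = 3;  s_276 = 1;  s_277 = 4;  s_278 = 0;  s_279 = 0
  s_280 = 0;  s_281 = 3;  s_282 = 0;  s_283 = 4;  s_284 = 1;  s_285 = 3
  s_286 = 1;  s_287 = 4;  s_288 = 1;  s_289 = 0;  s_290 = 3;  s_291 = 0
  s_292 = 1;  s_293 = 1;  s_294 = 4;  s_295 = 0;  s_296 = 1;  s_297 = 0
  s_298 = 1;  s_299 = 2;  s_300 = 0;  s_301 = 3;  s_302 = 1;  s_303 = 3
  s_304 = 4;  s_305 = 2;  s_306 = 0;  s_307 = 0;  s_308 = 2;  s_309 = 4
  s_310 = 1;  s_311 = 1;  s_312 = 0;  s_313 = 3;  s_314 = 4;  s_315 = 1
  s_316 = 3;  s_317 = 2;  s_318 = 4;  s_319 = 4;  s_320 = 2;  s_321 = 4
  s_322 = 2;  s_323 = 4;  s_324 = 3;  s_325 = 4;  s_326 = 1;  s_327 = 1
  s_328 = 2;  s_329 = 3;  s_330 = 0;  s_331 = 0;  s_332 = 0
s_333 = 0·0 + 3·0 + 2·0 + 2·3 = 1
s_334 = 0·1 + 3·0 + 2·0 + 2·0 = 0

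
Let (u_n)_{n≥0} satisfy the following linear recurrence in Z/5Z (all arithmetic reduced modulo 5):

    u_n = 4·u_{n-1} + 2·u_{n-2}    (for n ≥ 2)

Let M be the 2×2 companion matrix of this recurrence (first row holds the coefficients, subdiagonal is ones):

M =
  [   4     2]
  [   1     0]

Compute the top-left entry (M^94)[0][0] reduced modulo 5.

(M^94)[0][0] is the top entry after applying M 94 times to the unit state (1, 0). Equivalently it is h_{95} for the auxiliary sequence (h_n) obeying the same recurrence with h_1 = 1 and h_i = 0 for 0 ≤ i < 1:
h_2 = 4·1 + 2·0 = 4
h_3 = 4·4 + 2·1 = 3
h_4 = 4·3 + 2·4 = 0
h_5 = 4·0 + 2·3 = 1
(h_4, h_5) = (0, 1) = (h_0, h_1), so the sequence has period 4.
95 ≡ 3 (mod 4), hence h_95 = h_3 = 3.

3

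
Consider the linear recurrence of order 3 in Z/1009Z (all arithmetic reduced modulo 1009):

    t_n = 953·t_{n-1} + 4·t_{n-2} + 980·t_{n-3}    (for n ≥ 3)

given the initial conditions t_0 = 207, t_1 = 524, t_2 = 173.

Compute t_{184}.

325

t_3 = 953·173 + 4·524 + 980·207 = 531
t_4 = 953·531 + 4·173 + 980·524 = 156
t_5 = 953·156 + 4·531 + 980·173 = 479
t_6 = 953·479 + 4·156 + 980·531 = 779
t_7 = 953·779 + 4·479 + 980·156 = 182
t_8 = 953·182 + 4·779 + 980·479 = 222
Continuing the recurrence:
  t_9 = 11;  t_10 = 39;  t_11 = 503;  t_12 = 930;  t_13 = 260;  t_14 = 807
  t_15 = 517;  t_16 = 33;  t_17 = 24;  t_18 = 948;  t_19 = 537;  t_20 = 267
  t_21 = 64;  t_22 = 73;  t_23 = 533;  t_24 = 876;  t_25 = 400;  t_26 = 962
  t_27 = 17;  t_28 = 377;  t_29 = 499;  t_30 = 314;  t_31 = 722;  t_32 = 839
  t_33 = 275;  t_34 = 315;  t_35 = 498;  t_36 = 712;  t_37 = 408;  t_38 = 873
  t_39 = 708;  t_40 = 444;  t_41 = 74;  t_42 = 307;  t_43 = 498;  t_44 = 455
  t_45 = 906;  t_46 = 209;  t_47 = 923;  t_48 = 567;  t_49 = 185;  t_50 = 456
  t_51 = 130;  t_52 = 278;  t_53 = 989;  t_54 = 480;  t_55 = 293;  t_56 = 218
  t_57 = 269;  t_58 = 518;  t_59 = 52;  t_60 = 440;  t_61 = 906;  t_62 = 975
  t_63 = 840;  t_64 = 207;  t_65 = 826;  t_66 = 842;  t_67 = 599;  t_68 = 356
  t_69 = 420;  t_70 = 893;  t_71 = 879;  t_72 = 690;  t_73 = 528;  t_74 = 169
  t_75 = 890;  t_76 = 100;  t_77 = 122;  t_78 = 46;  t_79 = 57;  t_80 = 517
  t_81 = 212;  t_82 = 651;  t_83 = 858;  t_84 = 876;  t_85 = 73;  t_86 = 768
  t_87 = 492;  t_88 = 646;  t_89 = 24;  t_90 = 89;  t_91 = 594;  t_92 = 702
  t_93 = 843;  t_94 = 932;  t_95 = 443;  t_96 = 887;  t_97 = 747;  t_98 = 328
  t_99 = 266;  t_100 = 68;  t_101 = 861;  t_102 = 846;  t_103 = 510;  t_104 = 305
  t_105 = 786;  t_106 = 936;  t_107 = 405;  t_108 = 648;  t_109 = 746;  t_110 = 530
  t_111 = 926;  t_112 = 269;  t_113 = 513;  t_114 = 989;  t_115 = 416;  t_116 = 89
  t_117 = 287;  t_118 = 472;  t_119 = 387;  t_120 = 145;  t_121 = 929;  t_122 = 900
  t_123 = 570;  t_124 = 234;  t_125 = 409;  t_126 = 853;  t_127 = 559;  t_128 = 607
  t_129 = 11;  t_130 = 736;  t_131 = 756;  t_132 = 649;  t_133 = 831;  t_134 = 730
  t_135 = 127;  t_136 = 970;  t_137 = 693;  t_138 = 740;  t_139 = 805;  t_140 = 341
  t_141 = 1006;  t_142 = 385;  t_143 = 827;  t_144 = 720;  t_145 = 255;  t_146 = 941
  t_147 = 92;  t_148 = 298;  t_149 = 787;  t_150 = 866;  t_151 = 496;  t_152 = 288
  t_153 = 93;  t_154 = 731;  t_155 = 525;  t_156 = 88;  t_157 = 189;  t_158 = 777
  t_159 = 97;  t_160 = 267;  t_161 = 236;  t_162 = 174;  t_163 = 610;  t_164 = 52
  t_165 = 536;  t_166 = 934;  t_167 = 800;  t_168 = 905;  t_169 = 100;  t_170 = 45
  t_171 = 896;  t_172 = 581;  t_173 = 13;  t_174 = 837;  t_175 = 907;  t_176 = 611
  t_177 = 634;  t_178 = 168;  t_179 = 634;  t_180 = 259;  t_181 = 313;  t_182 = 437
t_183 = 953·437 + 4·313 + 980·259 = 548
t_184 = 953·548 + 4·437 + 980·313 = 325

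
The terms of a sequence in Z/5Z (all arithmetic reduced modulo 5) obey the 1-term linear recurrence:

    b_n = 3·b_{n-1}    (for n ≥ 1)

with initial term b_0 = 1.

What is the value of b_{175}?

2

b_1 = 3·1 = 3
b_2 = 3·3 = 4
b_3 = 3·4 = 2
b_4 = 3·2 = 1
(b_4) = (1) = (b_0), so the sequence has period 4.
175 ≡ 3 (mod 4), hence b_175 = b_3 = 2.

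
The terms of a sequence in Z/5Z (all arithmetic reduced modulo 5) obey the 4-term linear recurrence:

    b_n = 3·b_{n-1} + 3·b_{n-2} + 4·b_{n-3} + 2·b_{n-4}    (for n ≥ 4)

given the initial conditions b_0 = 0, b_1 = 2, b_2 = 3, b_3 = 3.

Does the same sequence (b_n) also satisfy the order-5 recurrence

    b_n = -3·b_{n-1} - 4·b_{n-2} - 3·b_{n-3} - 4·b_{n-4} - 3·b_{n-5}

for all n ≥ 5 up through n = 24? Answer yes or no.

yes

Terms b_0..b_24: 0, 2, 3, 3, 1, 3, 0, 4, 1, 1, 2, 1, 0, 3, 2, 2, 4, 2, 0, 1, 4, 4, 3, 4, 0
n=5: candidate gives 3, actual b_5 = 3 ✓
n=6: candidate gives 0, actual b_6 = 0 ✓
n=7: candidate gives 4, actual b_7 = 4 ✓
n=8: candidate gives 1, actual b_8 = 1 ✓
n=9: candidate gives 1, actual b_9 = 1 ✓
n=10: candidate gives 2, actual b_10 = 2 ✓
n=11: candidate gives 1, actual b_11 = 1 ✓
n=12: candidate gives 0, actual b_12 = 0 ✓
n=13: candidate gives 3, actual b_13 = 3 ✓
n=14: candidate gives 2, actual b_14 = 2 ✓
n=15: candidate gives 2, actual b_15 = 2 ✓
n=16: candidate gives 4, actual b_16 = 4 ✓
n=17: candidate gives 2, actual b_17 = 2 ✓
n=18: candidate gives 0, actual b_18 = 0 ✓
n=19: candidate gives 1, actual b_19 = 1 ✓
n=20: candidate gives 4, actual b_20 = 4 ✓
n=21: candidate gives 4, actual b_21 = 4 ✓
n=22: candidate gives 3, actual b_22 = 3 ✓
n=23: candidate gives 4, actual b_23 = 4 ✓
n=24: candidate gives 0, actual b_24 = 0 ✓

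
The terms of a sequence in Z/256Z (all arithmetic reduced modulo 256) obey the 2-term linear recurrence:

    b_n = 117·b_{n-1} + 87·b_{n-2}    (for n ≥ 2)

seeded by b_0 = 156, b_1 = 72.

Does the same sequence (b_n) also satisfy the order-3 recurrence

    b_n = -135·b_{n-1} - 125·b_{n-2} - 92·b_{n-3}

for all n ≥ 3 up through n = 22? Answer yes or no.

Terms b_0..b_22: 156, 72, 236, 84, 152, 4, 124, 8, 204, 244, 216, 164, 92, 200, 172, 148, 24, 68, 60, 136, 140, 52, 88
n=3: candidate gives 84, actual b_3 = 84 ✓
n=4: candidate gives 152, actual b_4 = 152 ✓
n=5: candidate gives 4, actual b_5 = 4 ✓
n=6: candidate gives 124, actual b_6 = 124 ✓
n=7: candidate gives 8, actual b_7 = 8 ✓
n=8: candidate gives 204, actual b_8 = 204 ✓
n=9: candidate gives 244, actual b_9 = 244 ✓
n=10: candidate gives 216, actual b_10 = 216 ✓
n=11: candidate gives 164, actual b_11 = 164 ✓
n=12: candidate gives 92, actual b_12 = 92 ✓
n=13: candidate gives 200, actual b_13 = 200 ✓
n=14: candidate gives 172, actual b_14 = 172 ✓
n=15: candidate gives 148, actual b_15 = 148 ✓
n=16: candidate gives 24, actual b_16 = 24 ✓
n=17: candidate gives 68, actual b_17 = 68 ✓
n=18: candidate gives 60, actual b_18 = 60 ✓
n=19: candidate gives 136, actual b_19 = 136 ✓
n=20: candidate gives 140, actual b_20 = 140 ✓
n=21: candidate gives 52, actual b_21 = 52 ✓
n=22: candidate gives 88, actual b_22 = 88 ✓

yes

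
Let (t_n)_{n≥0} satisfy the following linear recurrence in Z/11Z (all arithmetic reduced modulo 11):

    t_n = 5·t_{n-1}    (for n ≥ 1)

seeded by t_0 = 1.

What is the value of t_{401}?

t_1 = 5·1 = 5
t_2 = 5·5 = 3
t_3 = 5·3 = 4
t_4 = 5·4 = 9
t_5 = 5·9 = 1
(t_5) = (1) = (t_0), so the sequence has period 5.
401 ≡ 1 (mod 5), hence t_401 = t_1 = 5.

5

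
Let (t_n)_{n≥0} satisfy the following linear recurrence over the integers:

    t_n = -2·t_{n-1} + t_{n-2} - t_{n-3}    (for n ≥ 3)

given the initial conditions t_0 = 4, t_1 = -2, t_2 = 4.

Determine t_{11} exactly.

-23558

t_3 = -2·4 + 1·-2 + -1·4 = -14
t_4 = -2·-14 + 1·4 + -1·-2 = 34
t_5 = -2·34 + 1·-14 + -1·4 = -86
t_6 = -2·-86 + 1·34 + -1·-14 = 220
t_7 = -2·220 + 1·-86 + -1·34 = -560
t_8 = -2·-560 + 1·220 + -1·-86 = 1426
t_9 = -2·1426 + 1·-560 + -1·220 = -3632
t_10 = -2·-3632 + 1·1426 + -1·-560 = 9250
t_11 = -2·9250 + 1·-3632 + -1·1426 = -23558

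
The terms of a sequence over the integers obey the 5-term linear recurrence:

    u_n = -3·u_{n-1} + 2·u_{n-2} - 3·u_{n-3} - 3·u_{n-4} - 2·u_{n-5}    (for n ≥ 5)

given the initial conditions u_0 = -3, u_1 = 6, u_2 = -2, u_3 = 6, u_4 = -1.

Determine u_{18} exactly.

-315572697

u_5 = -3·-1 + 2·6 + -3·-2 + -3·6 + -2·-3 = 9
u_6 = -3·9 + 2·-1 + -3·6 + -3·-2 + -2·6 = -53
u_7 = -3·-53 + 2·9 + -3·-1 + -3·6 + -2·-2 = 166
u_8 = -3·166 + 2·-53 + -3·9 + -3·-1 + -2·6 = -640
u_9 = -3·-640 + 2·166 + -3·-53 + -3·9 + -2·-1 = 2386
u_10 = -3·2386 + 2·-640 + -3·166 + -3·-53 + -2·9 = -8795
u_11 = -3·-8795 + 2·2386 + -3·-640 + -3·166 + -2·-53 = 32685
u_12 = -3·32685 + 2·-8795 + -3·2386 + -3·-640 + -2·166 = -121215
u_13 = -3·-121215 + 2·32685 + -3·-8795 + -3·2386 + -2·-640 = 449522
u_14 = -3·449522 + 2·-121215 + -3·32685 + -3·-8795 + -2·2386 = -1667438
u_15 = -3·-1667438 + 2·449522 + -3·-121215 + -3·32685 + -2·-8795 = 6184538
u_16 = -3·6184538 + 2·-1667438 + -3·449522 + -3·-121215 + -2·32685 = -22938781
u_17 = -3·-22938781 + 2·6184538 + -3·-1667438 + -3·449522 + -2·-121215 = 85081597
u_18 = -3·85081597 + 2·-22938781 + -3·6184538 + -3·-1667438 + -2·449522 = -315572697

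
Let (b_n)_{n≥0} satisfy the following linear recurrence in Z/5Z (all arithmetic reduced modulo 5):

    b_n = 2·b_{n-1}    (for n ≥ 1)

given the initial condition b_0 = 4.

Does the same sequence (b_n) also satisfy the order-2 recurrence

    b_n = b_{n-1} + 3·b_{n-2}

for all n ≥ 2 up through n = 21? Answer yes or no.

no

Terms b_0..b_21: 4, 3, 1, 2, 4, 3, 1, 2, 4, 3, 1, 2, 4, 3, 1, 2, 4, 3, 1, 2, 4, 3
n=2: candidate gives 0, actual b_2 = 1 ✗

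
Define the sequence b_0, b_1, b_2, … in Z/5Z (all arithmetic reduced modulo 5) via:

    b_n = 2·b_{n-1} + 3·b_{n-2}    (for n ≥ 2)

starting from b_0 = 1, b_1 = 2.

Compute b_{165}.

b_2 = 2·2 + 3·1 = 2
b_3 = 2·2 + 3·2 = 0
b_4 = 2·0 + 3·2 = 1
b_5 = 2·1 + 3·0 = 2
(b_4, b_5) = (1, 2) = (b_0, b_1), so the sequence has period 4.
165 ≡ 1 (mod 4), hence b_165 = b_1 = 2.

2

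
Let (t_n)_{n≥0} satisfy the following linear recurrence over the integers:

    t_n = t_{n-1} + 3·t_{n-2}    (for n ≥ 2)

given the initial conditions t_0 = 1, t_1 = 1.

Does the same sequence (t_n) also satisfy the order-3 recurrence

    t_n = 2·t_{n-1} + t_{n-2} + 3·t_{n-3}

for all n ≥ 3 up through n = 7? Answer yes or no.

Terms t_0..t_7: 1, 1, 4, 7, 19, 40, 97, 217
n=3: candidate gives 12, actual t_3 = 7 ✗

no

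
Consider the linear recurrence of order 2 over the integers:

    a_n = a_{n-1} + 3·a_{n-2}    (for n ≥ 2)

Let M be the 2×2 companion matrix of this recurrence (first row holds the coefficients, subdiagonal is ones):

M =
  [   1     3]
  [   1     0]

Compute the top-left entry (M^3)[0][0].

(M^3)[0][0] is the top entry after applying M 3 times to the unit state (1, 0). Equivalently it is h_{4} for the auxiliary sequence (h_n) obeying the same recurrence with h_1 = 1 and h_i = 0 for 0 ≤ i < 1:
h_2 = 1·1 + 3·0 = 1
h_3 = 1·1 + 3·1 = 4
h_4 = 1·4 + 3·1 = 7

7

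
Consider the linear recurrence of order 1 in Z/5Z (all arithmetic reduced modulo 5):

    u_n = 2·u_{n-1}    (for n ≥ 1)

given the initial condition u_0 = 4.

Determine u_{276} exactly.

u_1 = 2·4 = 3
u_2 = 2·3 = 1
u_3 = 2·1 = 2
u_4 = 2·2 = 4
(u_4) = (4) = (u_0), so the sequence has period 4.
276 ≡ 0 (mod 4), hence u_276 = u_0 = 4.

4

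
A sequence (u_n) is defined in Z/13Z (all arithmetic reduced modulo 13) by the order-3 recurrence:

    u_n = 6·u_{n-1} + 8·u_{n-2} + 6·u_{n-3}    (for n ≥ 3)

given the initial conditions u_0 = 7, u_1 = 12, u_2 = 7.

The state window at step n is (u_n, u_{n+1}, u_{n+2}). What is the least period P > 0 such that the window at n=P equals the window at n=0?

84

n=0: window = (7, 12, 7)
n=1: window = (12, 7, 11)
n=2: window = (7, 11, 12)
n=3: window = (11, 12, 7)
n=4: window = (12, 7, 9)
n=5: window = (7, 9, 0)
n=6: window = (9, 0, 10)
n=7: window = (0, 10, 10)
n=8: window = (10, 10, 10)
n=9: window = (10, 10, 5)
n=10: window = (10, 5, 1)
n=11: window = (5, 1, 2)
n=12: window = (1, 2, 11)
n=13: window = (2, 11, 10)
n=14: window = (11, 10, 4)
n=15: window = (10, 4, 1)
n=16: window = (4, 1, 7)
n=17: window = (1, 7, 9)
n=18: window = (7, 9, 12)
n=19: window = (9, 12, 4)
n=20: window = (12, 4, 5)
n=21: window = (4, 5, 4)
n=22: window = (5, 4, 10)
n=23: window = (4, 10, 5)
n=24: window = (10, 5, 4)
n=25: window = (5, 4, 7)
n=26: window = (4, 7, 0)
n=27: window = (7, 0, 2)
n=28: window = (0, 2, 2)
n=29: window = (2, 2, 2)
n=30: window = (2, 2, 1)
n=31: window = (2, 1, 8)
n=32: window = (1, 8, 3)
n=33: window = (8, 3, 10)
n=34: window = (3, 10, 2)
n=35: window = (10, 2, 6)
n=36: window = (2, 6, 8)
n=37: window = (6, 8, 4)
n=38: window = (8, 4, 7)
n=39: window = (4, 7, 5)
n=40: window = (7, 5, 6)
…
n=82: window = (6, 8, 7)
n=83: window = (8, 7, 12)
n=84: window = (7, 12, 7)
window at n=84 equals window at n=0 → period = 84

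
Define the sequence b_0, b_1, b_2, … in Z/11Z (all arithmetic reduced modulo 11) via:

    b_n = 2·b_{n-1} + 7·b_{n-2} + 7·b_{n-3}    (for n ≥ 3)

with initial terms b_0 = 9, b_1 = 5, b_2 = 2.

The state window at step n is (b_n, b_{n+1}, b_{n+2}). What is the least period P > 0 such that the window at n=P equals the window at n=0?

120

n=0: window = (9, 5, 2)
n=1: window = (5, 2, 3)
n=2: window = (2, 3, 0)
n=3: window = (3, 0, 2)
n=4: window = (0, 2, 3)
n=5: window = (2, 3, 9)
n=6: window = (3, 9, 9)
n=7: window = (9, 9, 3)
n=8: window = (9, 3, 0)
n=9: window = (3, 0, 7)
n=10: window = (0, 7, 2)
n=11: window = (7, 2, 9)
n=12: window = (2, 9, 4)
n=13: window = (9, 4, 8)
n=14: window = (4, 8, 8)
n=15: window = (8, 8, 1)
n=16: window = (8, 1, 4)
n=17: window = (1, 4, 5)
n=18: window = (4, 5, 1)
n=19: window = (5, 1, 10)
n=20: window = (1, 10, 7)
n=21: window = (10, 7, 3)
n=22: window = (7, 3, 4)
n=23: window = (3, 4, 1)
n=24: window = (4, 1, 7)
n=25: window = (1, 7, 5)
n=26: window = (7, 5, 0)
n=27: window = (5, 0, 7)
n=28: window = (0, 7, 5)
n=29: window = (7, 5, 4)
n=30: window = (5, 4, 4)
n=31: window = (4, 4, 5)
n=32: window = (4, 5, 0)
n=33: window = (5, 0, 8)
n=34: window = (0, 8, 7)
n=35: window = (8, 7, 4)
n=36: window = (7, 4, 3)
n=37: window = (4, 3, 6)
n=38: window = (3, 6, 6)
n=39: window = (6, 6, 9)
n=40: window = (6, 9, 3)
…
n=118: window = (2, 4, 9)
n=119: window = (4, 9, 5)
n=120: window = (9, 5, 2)
window at n=120 equals window at n=0 → period = 120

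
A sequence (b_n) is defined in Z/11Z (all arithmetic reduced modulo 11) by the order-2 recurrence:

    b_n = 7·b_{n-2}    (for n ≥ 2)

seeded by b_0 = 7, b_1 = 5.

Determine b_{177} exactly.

1

b_2 = 0·5 + 7·7 = 5
b_3 = 0·5 + 7·5 = 2
b_4 = 0·2 + 7·5 = 2
b_5 = 0·2 + 7·2 = 3
b_6 = 0·3 + 7·2 = 3
b_7 = 0·3 + 7·3 = 10
b_8 = 0·10 + 7·3 = 10
b_9 = 0·10 + 7·10 = 4
b_10 = 0·4 + 7·10 = 4
b_11 = 0·4 + 7·4 = 6
b_12 = 0·6 + 7·4 = 6
b_13 = 0·6 + 7·6 = 9
b_14 = 0·9 + 7·6 = 9
b_15 = 0·9 + 7·9 = 8
b_16 = 0·8 + 7·9 = 8
b_17 = 0·8 + 7·8 = 1
b_18 = 0·1 + 7·8 = 1
b_19 = 0·1 + 7·1 = 7
b_20 = 0·7 + 7·1 = 7
b_21 = 0·7 + 7·7 = 5
(b_20, b_21) = (7, 5) = (b_0, b_1), so the sequence has period 20.
177 ≡ 17 (mod 20), hence b_177 = b_17 = 1.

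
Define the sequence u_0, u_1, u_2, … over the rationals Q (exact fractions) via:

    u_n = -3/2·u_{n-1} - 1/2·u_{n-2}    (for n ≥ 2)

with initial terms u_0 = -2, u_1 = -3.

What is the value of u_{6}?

251/32

u_2 = -3/2·-3 + -1/2·-2 = 11/2
u_3 = -3/2·11/2 + -1/2·-3 = -27/4
u_4 = -3/2·-27/4 + -1/2·11/2 = 59/8
u_5 = -3/2·59/8 + -1/2·-27/4 = -123/16
u_6 = -3/2·-123/16 + -1/2·59/8 = 251/32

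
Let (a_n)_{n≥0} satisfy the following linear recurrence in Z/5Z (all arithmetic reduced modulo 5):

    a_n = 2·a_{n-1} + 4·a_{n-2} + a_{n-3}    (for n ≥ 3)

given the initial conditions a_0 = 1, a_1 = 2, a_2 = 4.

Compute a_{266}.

4

a_3 = 2·4 + 4·2 + 1·1 = 2
a_4 = 2·2 + 4·4 + 1·2 = 2
a_5 = 2·2 + 4·2 + 1·4 = 1
a_6 = 2·1 + 4·2 + 1·2 = 2
a_7 = 2·2 + 4·1 + 1·2 = 0
a_8 = 2·0 + 4·2 + 1·1 = 4
a_9 = 2·4 + 4·0 + 1·2 = 0
a_10 = 2·0 + 4·4 + 1·0 = 1
a_11 = 2·1 + 4·0 + 1·4 = 1
a_12 = 2·1 + 4·1 + 1·0 = 1
a_13 = 2·1 + 4·1 + 1·1 = 2
a_14 = 2·2 + 4·1 + 1·1 = 4
(a_12, a_13, a_14) = (1, 2, 4) = (a_0, a_1, a_2), so the sequence has period 12.
266 ≡ 2 (mod 12), hence a_266 = a_2 = 4.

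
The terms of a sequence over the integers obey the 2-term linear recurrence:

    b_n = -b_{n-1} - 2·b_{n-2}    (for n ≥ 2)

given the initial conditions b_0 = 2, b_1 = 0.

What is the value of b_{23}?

b_2 = -1·0 + -2·2 = -4
b_3 = -1·-4 + -2·0 = 4
b_4 = -1·4 + -2·-4 = 4
b_5 = -1·4 + -2·4 = -12
b_6 = -1·-12 + -2·4 = 4
b_7 = -1·4 + -2·-12 = 20
b_8 = -1·20 + -2·4 = -28
b_9 = -1·-28 + -2·20 = -12
b_10 = -1·-12 + -2·-28 = 68
b_11 = -1·68 + -2·-12 = -44
b_12 = -1·-44 + -2·68 = -92
b_13 = -1·-92 + -2·-44 = 180
b_14 = -1·180 + -2·-92 = 4
b_15 = -1·4 + -2·180 = -364
b_16 = -1·-364 + -2·4 = 356
b_17 = -1·356 + -2·-364 = 372
b_18 = -1·372 + -2·356 = -1084
b_19 = -1·-1084 + -2·372 = 340
b_20 = -1·340 + -2·-1084 = 1828
b_21 = -1·1828 + -2·340 = -2508
b_22 = -1·-2508 + -2·1828 = -1148
b_23 = -1·-1148 + -2·-2508 = 6164

6164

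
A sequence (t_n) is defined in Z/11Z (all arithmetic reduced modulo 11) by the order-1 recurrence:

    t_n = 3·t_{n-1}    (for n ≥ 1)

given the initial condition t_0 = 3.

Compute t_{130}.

t_1 = 3·3 = 9
t_2 = 3·9 = 5
t_3 = 3·5 = 4
t_4 = 3·4 = 1
t_5 = 3·1 = 3
(t_5) = (3) = (t_0), so the sequence has period 5.
130 ≡ 0 (mod 5), hence t_130 = t_0 = 3.

3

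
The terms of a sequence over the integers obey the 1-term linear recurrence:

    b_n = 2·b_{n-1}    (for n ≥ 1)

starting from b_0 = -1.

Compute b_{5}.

-32

b_1 = 2·-1 = -2
b_2 = 2·-2 = -4
b_3 = 2·-4 = -8
b_4 = 2·-8 = -16
b_5 = 2·-16 = -32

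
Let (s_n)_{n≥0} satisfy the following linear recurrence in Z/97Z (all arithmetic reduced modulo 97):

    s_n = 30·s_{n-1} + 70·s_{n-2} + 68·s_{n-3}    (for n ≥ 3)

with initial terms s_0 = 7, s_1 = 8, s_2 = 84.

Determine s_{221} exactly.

72

s_3 = 30·84 + 70·8 + 68·7 = 64
s_4 = 30·64 + 70·84 + 68·8 = 2
s_5 = 30·2 + 70·64 + 68·84 = 67
s_6 = 30·67 + 70·2 + 68·64 = 3
s_7 = 30·3 + 70·67 + 68·2 = 66
s_8 = 30·66 + 70·3 + 68·67 = 53
Continuing the recurrence:
  s_9 = 12;  s_10 = 22;  s_11 = 60;  s_12 = 82;  s_13 = 8;  s_14 = 69
  s_15 = 58;  s_16 = 33;  s_17 = 42;  s_18 = 45;  s_19 = 35;  s_20 = 72
  s_21 = 7;  s_22 = 64;  s_23 = 31;  s_24 = 66;  s_25 = 63;  s_26 = 82
  s_27 = 9;  s_28 = 12;  s_29 = 67;  s_30 = 67;  s_31 = 47;  s_32 = 83
  s_33 = 54;  s_34 = 53;  s_35 = 53;  s_36 = 48;  s_37 = 24;  s_38 = 21
  s_39 = 45;  s_40 = 87;  s_41 = 10;  s_42 = 41;  s_43 = 86;  s_44 = 19
  s_45 = 66;  s_46 = 40;  s_47 = 31;  s_48 = 70;  s_49 = 6;  s_50 = 10
  s_51 = 48;  s_52 = 26;  s_53 = 67;  s_54 = 13;  s_55 = 58;  s_56 = 28
  s_57 = 61;  s_58 = 71;  s_59 = 59;  s_60 = 24;  s_61 = 75;  s_62 = 85
  s_63 = 23;  s_64 = 3;  s_65 = 11;  s_66 = 67;  s_67 = 74;  s_68 = 92
  s_69 = 80;  s_70 = 1;  s_71 = 52;  s_72 = 86;  s_73 = 80;  s_74 = 25
  s_75 = 73;  s_76 = 68;  s_77 = 23;  s_78 = 35;  s_79 = 9;  s_80 = 16
  s_81 = 95;  s_82 = 23;  s_83 = 86;  s_84 = 77;  s_85 = 0;  s_86 = 83
  s_87 = 63;  s_88 = 37;  s_89 = 9;  s_90 = 63;  s_91 = 89;  s_92 = 29
  s_93 = 35;  s_94 = 14;  s_95 = 89;  s_96 = 16;  s_97 = 96;  s_98 = 61
  s_99 = 35;  s_100 = 14;  s_101 = 34;  s_102 = 15;  s_103 = 96;  s_104 = 34
  s_105 = 30;  s_106 = 11;  s_107 = 86;  s_108 = 55;  s_109 = 76;  s_110 = 47
  s_111 = 91;  s_112 = 33;  s_113 = 80;  s_114 = 34;  s_115 = 37;  s_116 = 6
  s_117 = 38;  s_118 = 2;  s_119 = 24;  s_120 = 49;  s_121 = 85;  s_122 = 46
  s_123 = 89;  s_124 = 30;  s_125 = 73;  s_126 = 60;  s_127 = 26;  s_128 = 50
  s_129 = 28;  s_130 = 94;  s_131 = 32;  s_132 = 35;  s_133 = 79;  s_134 = 12
  s_135 = 25;  s_136 = 75;  s_137 = 63;  s_138 = 13;  s_139 = 6;  s_140 = 39
  s_141 = 49;  s_142 = 49;  s_143 = 83;  s_144 = 37;  s_145 = 67;  s_146 = 59
  s_147 = 52;  s_148 = 61;  s_149 = 73;  s_150 = 5;  s_151 = 96;  s_152 = 46
  s_153 = 1;  s_154 = 78;  s_155 = 9;  s_156 = 75;  s_157 = 36;  s_158 = 55
  s_159 = 55;  s_160 = 91;  s_161 = 38;  s_162 = 95;  s_163 = 58;  s_164 = 13
  s_165 = 46;  s_166 = 26;  s_167 = 34;  s_168 = 51;  s_169 = 52;  s_170 = 70
  s_171 = 90;  s_172 = 78;  s_173 = 14;  s_174 = 69;  s_175 = 12;  s_176 = 31
  s_177 = 60;  s_178 = 33;  s_179 = 23;  s_180 = 96;  s_181 = 41;  s_182 = 8
  s_183 = 35;  s_184 = 33;  s_185 = 7;  s_186 = 50;  s_187 = 63;  s_188 = 46
  s_189 = 72;  s_190 = 61;  s_191 = 7;  s_192 = 64;  s_193 = 59;  s_194 = 33
  s_195 = 63;  s_196 = 64;  s_197 = 38;  s_198 = 10;  s_199 = 37;  s_200 = 29
  s_201 = 66;  s_202 = 27;  s_203 = 30;  s_204 = 3;  s_205 = 49;  s_206 = 34
  s_207 = 95;  s_208 = 26;  s_209 = 42;  s_210 = 34;  s_211 = 5;  s_212 = 51
  s_213 = 21;  s_214 = 78;  s_215 = 3;  s_216 = 91;  s_217 = 96;  s_218 = 45
  s_219 = 96
s_220 = 30·96 + 70·45 + 68·96 = 45
s_221 = 30·45 + 70·96 + 68·45 = 72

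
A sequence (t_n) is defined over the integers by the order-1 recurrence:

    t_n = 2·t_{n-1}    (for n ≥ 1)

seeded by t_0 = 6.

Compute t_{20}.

t_1 = 2·6 = 12
t_2 = 2·12 = 24
t_3 = 2·24 = 48
t_4 = 2·48 = 96
t_5 = 2·96 = 192
t_6 = 2·192 = 384
t_7 = 2·384 = 768
t_8 = 2·768 = 1536
t_9 = 2·1536 = 3072
t_10 = 2·3072 = 6144
t_11 = 2·6144 = 12288
t_12 = 2·12288 = 24576
t_13 = 2·24576 = 49152
t_14 = 2·49152 = 98304
t_15 = 2·98304 = 196608
t_16 = 2·196608 = 393216
t_17 = 2·393216 = 786432
t_18 = 2·786432 = 1572864
t_19 = 2·1572864 = 3145728
t_20 = 2·3145728 = 6291456

6291456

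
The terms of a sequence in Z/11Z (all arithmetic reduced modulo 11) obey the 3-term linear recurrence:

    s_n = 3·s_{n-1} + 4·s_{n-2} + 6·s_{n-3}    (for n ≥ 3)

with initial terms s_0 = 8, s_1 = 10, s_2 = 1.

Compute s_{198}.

s_3 = 3·1 + 4·10 + 6·8 = 3
s_4 = 3·3 + 4·1 + 6·10 = 7
s_5 = 3·7 + 4·3 + 6·1 = 6
s_6 = 3·6 + 4·7 + 6·3 = 9
s_7 = 3·9 + 4·6 + 6·7 = 5
s_8 = 3·5 + 4·9 + 6·6 = 10
Continuing the recurrence:
  s_9 = 5;  s_10 = 8;  s_11 = 5;  s_12 = 0;  s_13 = 2;  s_14 = 3
  s_15 = 6;  s_16 = 9;  s_17 = 3;  s_18 = 4;  s_19 = 1;  s_20 = 4
  s_21 = 7;  s_22 = 10;  s_23 = 5;  s_24 = 9;  s_25 = 8;  s_26 = 2
  s_27 = 4;  s_28 = 2;  s_29 = 1;  s_30 = 2;  s_31 = 0;  s_32 = 3
  s_33 = 10;  s_34 = 9;  s_35 = 8;  s_36 = 10;  s_37 = 6;  s_38 = 7
  s_39 = 6;  s_40 = 5;  s_41 = 4;  s_42 = 2;  s_43 = 8;  s_44 = 1
  s_45 = 3;  s_46 = 6;  s_47 = 3;  s_48 = 7;  s_49 = 3;  s_50 = 0
  s_51 = 10;  s_52 = 4;  s_53 = 8;  s_54 = 1;  s_55 = 4;  s_56 = 9
  s_57 = 5;  s_58 = 9;  s_59 = 2;  s_60 = 6;  s_61 = 3;  s_62 = 1
  s_63 = 7;  s_64 = 10;  s_65 = 9;  s_66 = 10;  s_67 = 5;  s_68 = 10
  s_69 = 0;  s_70 = 4;  s_71 = 6;  s_72 = 1;  s_73 = 7;  s_74 = 6
  s_75 = 8;  s_76 = 2;  s_77 = 8;  s_78 = 3;  s_79 = 9;  s_80 = 10
  s_81 = 7;  s_82 = 5;  s_83 = 4;  s_84 = 8;  s_85 = 4;  s_86 = 2
  s_87 = 4;  s_88 = 0;  s_89 = 6;  s_90 = 9;  s_91 = 7;  s_92 = 5
  s_93 = 9;  s_94 = 1;  s_95 = 3;  s_96 = 1;  s_97 = 10;  s_98 = 8
  s_99 = 4;  s_100 = 5;  s_101 = 2;  s_102 = 6;  s_103 = 1;  s_104 = 6
  s_105 = 3;  s_106 = 6;  s_107 = 0;  s_108 = 9;  s_109 = 8;  s_110 = 5
  s_111 = 2;  s_112 = 8;  s_113 = 7;  s_114 = 10;  s_115 = 7;  s_116 = 4
  s_117 = 1;  s_118 = 6;  s_119 = 2;  s_120 = 3;  s_121 = 9;  s_122 = 7
  s_123 = 9;  s_124 = 10;  s_125 = 9;  s_126 = 0;  s_127 = 8;  s_128 = 1
  s_129 = 2;  s_130 = 3;  s_131 = 1;  s_132 = 5;  s_133 = 4;  s_134 = 5
  s_135 = 6;  s_136 = 7;  s_137 = 9;  s_138 = 3;  s_139 = 10;  s_140 = 8
  s_141 = 5;  s_142 = 8;  s_143 = 4;  s_144 = 8;  s_145 = 0;  s_146 = 1
  s_147 = 7;  s_148 = 3;  s_149 = 10;  s_150 = 7;  s_151 = 2;  s_152 = 6
  s_153 = 2;  s_154 = 9;  s_155 = 5;  s_156 = 8;  s_157 = 10;  s_158 = 4
  s_159 = 1;  s_160 = 2;  s_161 = 1;  s_162 = 6;  s_163 = 1;  s_164 = 0
  s_165 = 7;  s_166 = 5;  s_167 = 10;  s_168 = 4;  s_169 = 5;  s_170 = 3
  s_171 = 9;  s_172 = 3;  s_173 = 8;  s_174 = 2;  s_175 = 1;  s_176 = 4
  s_177 = 6;  s_178 = 7;  s_179 = 3;  s_180 = 7;  s_181 = 9;  s_182 = 7
  s_183 = 0;  s_184 = 5;  s_185 = 2;  s_186 = 4;  s_187 = 6;  s_188 = 2
  s_189 = 10;  s_190 = 8;  s_191 = 10;  s_192 = 1;  s_193 = 3;  s_194 = 7
  s_195 = 6;  s_196 = 9
s_197 = 3·9 + 4·6 + 6·7 = 5
s_198 = 3·5 + 4·9 + 6·6 = 10

10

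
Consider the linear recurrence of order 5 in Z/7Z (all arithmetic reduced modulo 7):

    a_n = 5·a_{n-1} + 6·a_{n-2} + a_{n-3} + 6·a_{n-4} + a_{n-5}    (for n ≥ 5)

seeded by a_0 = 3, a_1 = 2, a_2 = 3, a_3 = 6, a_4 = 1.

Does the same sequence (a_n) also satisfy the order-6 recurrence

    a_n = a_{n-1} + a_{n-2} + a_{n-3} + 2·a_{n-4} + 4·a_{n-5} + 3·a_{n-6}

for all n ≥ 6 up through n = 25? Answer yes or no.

no

Terms a_0..a_25: 3, 2, 3, 6, 1, 3, 5, 6, 5, 1, 4, 2, 1, 4, 4, 5, 5, 0, 0, 4, 6, 3, 6, 1, 0, 1
n=6: candidate gives 5, actual a_6 = 5 ✓
n=7: candidate gives 4, actual a_7 = 6 ✗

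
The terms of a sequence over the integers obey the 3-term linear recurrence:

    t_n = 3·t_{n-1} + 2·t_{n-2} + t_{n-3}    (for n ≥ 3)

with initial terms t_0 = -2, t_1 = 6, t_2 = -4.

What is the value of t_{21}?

-28270589174

t_3 = 3·-4 + 2·6 + 1·-2 = -2
t_4 = 3·-2 + 2·-4 + 1·6 = -8
t_5 = 3·-8 + 2·-2 + 1·-4 = -32
t_6 = 3·-32 + 2·-8 + 1·-2 = -114
t_7 = 3·-114 + 2·-32 + 1·-8 = -414
t_8 = 3·-414 + 2·-114 + 1·-32 = -1502
t_9 = 3·-1502 + 2·-414 + 1·-114 = -5448
t_10 = 3·-5448 + 2·-1502 + 1·-414 = -19762
t_11 = 3·-19762 + 2·-5448 + 1·-1502 = -71684
t_12 = 3·-71684 + 2·-19762 + 1·-5448 = -260024
t_13 = 3·-260024 + 2·-71684 + 1·-19762 = -943202
t_14 = 3·-943202 + 2·-260024 + 1·-71684 = -3421338
t_15 = 3·-3421338 + 2·-943202 + 1·-260024 = -12410442
t_16 = 3·-12410442 + 2·-3421338 + 1·-943202 = -45017204
t_17 = 3·-45017204 + 2·-12410442 + 1·-3421338 = -163293834
t_18 = 3·-163293834 + 2·-45017204 + 1·-12410442 = -592326352
t_19 = 3·-592326352 + 2·-163293834 + 1·-45017204 = -2148583928
t_20 = 3·-2148583928 + 2·-592326352 + 1·-163293834 = -7793698322
t_21 = 3·-7793698322 + 2·-2148583928 + 1·-592326352 = -28270589174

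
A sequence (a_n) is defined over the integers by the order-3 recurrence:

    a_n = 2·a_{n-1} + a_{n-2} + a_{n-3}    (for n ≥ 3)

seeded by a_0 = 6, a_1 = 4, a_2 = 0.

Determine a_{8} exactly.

a_3 = 2·0 + 1·4 + 1·6 = 10
a_4 = 2·10 + 1·0 + 1·4 = 24
a_5 = 2·24 + 1·10 + 1·0 = 58
a_6 = 2·58 + 1·24 + 1·10 = 150
a_7 = 2·150 + 1·58 + 1·24 = 382
a_8 = 2·382 + 1·150 + 1·58 = 972

972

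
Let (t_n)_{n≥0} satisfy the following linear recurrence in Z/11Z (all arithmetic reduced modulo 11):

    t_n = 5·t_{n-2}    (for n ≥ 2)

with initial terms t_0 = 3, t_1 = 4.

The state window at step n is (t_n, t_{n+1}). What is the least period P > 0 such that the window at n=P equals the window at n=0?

10

n=0: window = (3, 4)
n=1: window = (4, 4)
n=2: window = (4, 9)
n=3: window = (9, 9)
n=4: window = (9, 1)
n=5: window = (1, 1)
n=6: window = (1, 5)
n=7: window = (5, 5)
n=8: window = (5, 3)
n=9: window = (3, 3)
n=10: window = (3, 4)
window at n=10 equals window at n=0 → period = 10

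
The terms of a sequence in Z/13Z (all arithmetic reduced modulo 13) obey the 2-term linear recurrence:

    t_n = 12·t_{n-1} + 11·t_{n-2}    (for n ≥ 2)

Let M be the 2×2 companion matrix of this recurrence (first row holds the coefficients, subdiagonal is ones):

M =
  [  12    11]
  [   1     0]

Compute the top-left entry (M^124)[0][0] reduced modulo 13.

(M^124)[0][0] is the top entry after applying M 124 times to the unit state (1, 0). Equivalently it is h_{125} for the auxiliary sequence (h_n) obeying the same recurrence with h_1 = 1 and h_i = 0 for 0 ≤ i < 1:
h_2 = 12·1 + 11·0 = 12
h_3 = 12·12 + 11·1 = 12
h_4 = 12·12 + 11·12 = 3
h_5 = 12·3 + 11·12 = 12
h_6 = 12·12 + 11·3 = 8
h_7 = 12·8 + 11·12 = 7
h_8 = 12·7 + 11·8 = 3
h_9 = 12·3 + 11·7 = 9
h_10 = 12·9 + 11·3 = 11
h_11 = 12·11 + 11·9 = 10
h_12 = 12·10 + 11·11 = 7
h_13 = 12·7 + 11·10 = 12
h_14 = 12·12 + 11·7 = 0
h_15 = 12·0 + 11·12 = 2
h_16 = 12·2 + 11·0 = 11
h_17 = 12·11 + 11·2 = 11
h_18 = 12·11 + 11·11 = 6
h_19 = 12·6 + 11·11 = 11
h_20 = 12·11 + 11·6 = 3
h_21 = 12·3 + 11·11 = 1
h_22 = 12·1 + 11·3 = 6
h_23 = 12·6 + 11·1 = 5
h_24 = 12·5 + 11·6 = 9
h_25 = 12·9 + 11·5 = 7
h_26 = 12·7 + 11·9 = 1
h_27 = 12·1 + 11·7 = 11
h_28 = 12·11 + 11·1 = 0
h_29 = 12·0 + 11·11 = 4
h_30 = 12·4 + 11·0 = 9
h_31 = 12·9 + 11·4 = 9
h_32 = 12·9 + 11·9 = 12
h_33 = 12·12 + 11·9 = 9
h_34 = 12·9 + 11·12 = 6
h_35 = 12·6 + 11·9 = 2
h_36 = 12·2 + 11·6 = 12
h_37 = 12·12 + 11·2 = 10
h_38 = 12·10 + 11·12 = 5
h_39 = 12·5 + 11·10 = 1
h_40 = 12·1 + 11·5 = 2
h_41 = 12·2 + 11·1 = 9
h_42 = 12·9 + 11·2 = 0
h_43 = 12·0 + 11·9 = 8
h_44 = 12·8 + 11·0 = 5
h_45 = 12·5 + 11·8 = 5
h_46 = 12·5 + 11·5 = 11
h_47 = 12·11 + 11·5 = 5
h_48 = 12·5 + 11·11 = 12
h_49 = 12·12 + 11·5 = 4
h_50 = 12·4 + 11·12 = 11
h_51 = 12·11 + 11·4 = 7
h_52 = 12·7 + 11·11 = 10
h_53 = 12·10 + 11·7 = 2
h_54 = 12·2 + 11·10 = 4
h_55 = 12·4 + 11·2 = 5
h_56 = 12·5 + 11·4 = 0
h_57 = 12·0 + 11·5 = 3
h_58 = 12·3 + 11·0 = 10
h_59 = 12·10 + 11·3 = 10
h_60 = 12·10 + 11·10 = 9
h_61 = 12·9 + 11·10 = 10
h_62 = 12·10 + 11·9 = 11
h_63 = 12·11 + 11·10 = 8
h_64 = 12·8 + 11·11 = 9
h_65 = 12·9 + 11·8 = 1
h_66 = 12·1 + 11·9 = 7
h_67 = 12·7 + 11·1 = 4
h_68 = 12·4 + 11·7 = 8
h_69 = 12·8 + 11·4 = 10
h_70 = 12·10 + 11·8 = 0
h_71 = 12·0 + 11·10 = 6
h_72 = 12·6 + 11·0 = 7
h_73 = 12·7 + 11·6 = 7
h_74 = 12·7 + 11·7 = 5
h_75 = 12·5 + 11·7 = 7
h_76 = 12·7 + 11·5 = 9
h_77 = 12·9 + 11·7 = 3
h_78 = 12·3 + 11·9 = 5
h_79 = 12·5 + 11·3 = 2
h_80 = 12·2 + 11·5 = 1
h_81 = 12·1 + 11·2 = 8
h_82 = 12·8 + 11·1 = 3
h_83 = 12·3 + 11·8 = 7
h_84 = 12·7 + 11·3 = 0
h_85 = 12·0 + 11·7 = 12
h_86 = 12·12 + 11·0 = 1
h_87 = 12·1 + 11·12 = 1
h_88 = 12·1 + 11·1 = 10
h_89 = 12·10 + 11·1 = 1
h_90 = 12·1 + 11·10 = 5
h_91 = 12·5 + 11·1 = 6
h_92 = 12·6 + 11·5 = 10
h_93 = 12·10 + 11·6 = 4
h_94 = 12·4 + 11·10 = 2
h_95 = 12·2 + 11·4 = 3
h_96 = 12·3 + 11·2 = 6
h_97 = 12·6 + 11·3 = 1
h_98 = 12·1 + 11·6 = 0
h_99 = 12·0 + 11·1 = 11
h_100 = 12·11 + 11·0 = 2
h_101 = 12·2 + 11·11 = 2
h_102 = 12·2 + 11·2 = 7
h_103 = 12·7 + 11·2 = 2
h_104 = 12·2 + 11·7 = 10
h_105 = 12·10 + 11·2 = 12
h_106 = 12·12 + 11·10 = 7
h_107 = 12·7 + 11·12 = 8
h_108 = 12·8 + 11·7 = 4
h_109 = 12·4 + 11·8 = 6
h_110 = 12·6 + 11·4 = 12
h_111 = 12·12 + 11·6 = 2
h_112 = 12·2 + 11·12 = 0
h_113 = 12·0 + 11·2 = 9
h_114 = 12·9 + 11·0 = 4
h_115 = 12·4 + 11·9 = 4
h_116 = 12·4 + 11·4 = 1
h_117 = 12·1 + 11·4 = 4
h_118 = 12·4 + 11·1 = 7
h_119 = 12·7 + 11·4 = 11
h_120 = 12·11 + 11·7 = 1
h_121 = 12·1 + 11·11 = 3
h_122 = 12·3 + 11·1 = 8
h_123 = 12·8 + 11·3 = 12
h_124 = 12·12 + 11·8 = 11
h_125 = 12·11 + 11·12 = 4

4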